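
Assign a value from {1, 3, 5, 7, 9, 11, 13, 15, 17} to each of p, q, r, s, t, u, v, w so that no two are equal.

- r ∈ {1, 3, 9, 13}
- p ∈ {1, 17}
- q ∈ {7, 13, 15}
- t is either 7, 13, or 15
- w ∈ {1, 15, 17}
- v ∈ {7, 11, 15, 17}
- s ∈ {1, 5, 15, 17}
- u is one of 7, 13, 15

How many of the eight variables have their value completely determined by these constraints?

q, t, u share exactly the 3 values {7, 13, 15}; by pigeonhole those values go to them, so strike 7, 13, 15 from r, s, v, w.
p and w share exactly the 2 values {1, 17}; by pigeonhole those values go to them, so strike 1, 17 from r, s, v.
s's domain is down to {5}, so s = 5.
v has just one choice, so v = 11.
Determined: s=5, v=11. The other variables each still have more than one consistent value. That makes 2.

2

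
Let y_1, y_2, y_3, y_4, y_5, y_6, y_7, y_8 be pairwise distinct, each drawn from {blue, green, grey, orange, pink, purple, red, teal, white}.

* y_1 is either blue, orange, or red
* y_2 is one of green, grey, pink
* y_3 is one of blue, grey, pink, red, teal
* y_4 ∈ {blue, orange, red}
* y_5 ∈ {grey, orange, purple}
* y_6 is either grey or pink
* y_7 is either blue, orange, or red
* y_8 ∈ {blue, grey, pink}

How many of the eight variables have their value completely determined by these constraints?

Among the 8 variables, green fits only y_2 (and all 8 values in {blue, green, grey, orange, pink, purple, red, teal} must be used), so y_2 = green.
Among the 7 still-open variables, purple fits only y_5 (and all 7 values in {blue, grey, orange, pink, purple, red, teal} must be used), so y_5 = purple.
The 6 still-open variables together cover exactly {blue, grey, orange, pink, red, teal} — 6 values for 6 variables — and teal appears only in y_3's list, so y_3 = teal.
The 3 variables y_1, y_4, y_7 are confined to {blue, orange, red}, which locks those values in; drop them from y_8.
Determined: y_2=green, y_3=teal, y_5=purple. The other variables each still have more than one consistent value. That makes 3.

3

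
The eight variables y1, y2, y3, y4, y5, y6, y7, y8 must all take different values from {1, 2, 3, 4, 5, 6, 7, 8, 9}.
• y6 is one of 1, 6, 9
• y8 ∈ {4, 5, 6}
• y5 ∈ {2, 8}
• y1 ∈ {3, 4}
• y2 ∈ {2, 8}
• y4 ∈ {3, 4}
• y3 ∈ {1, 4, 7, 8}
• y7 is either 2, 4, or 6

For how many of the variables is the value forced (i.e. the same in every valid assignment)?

2

y1 and y4 between them cover only {3, 4} — a naked pair. Remove those values from y3, y7, y8.
y2 and y5 share exactly the 2 values {2, 8}; by pigeonhole those values go to them, so strike 2, 8 from y3, y7.
y7's domain is down to {6}, so y7 = 6. So y6, y8 can't be 6.
y8's domain is down to {5}, so y8 = 5.
Determined: y7=6, y8=5. The other variables each still have more than one consistent value. That makes 2.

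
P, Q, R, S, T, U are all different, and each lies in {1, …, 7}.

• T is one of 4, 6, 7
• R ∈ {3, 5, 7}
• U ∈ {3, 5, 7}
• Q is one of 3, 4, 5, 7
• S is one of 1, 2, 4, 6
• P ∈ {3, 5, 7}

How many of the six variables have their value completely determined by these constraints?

The 3 variables P, R, U are confined to {3, 5, 7}, which locks those values in; drop them from Q, T.
Q's domain is down to {4}, so Q = 4. So S, T can't be 4.
T must be 6 (only option left). Strike 6 from S.
Determined: Q=4, T=6. The other variables each still have more than one consistent value. That makes 2.

2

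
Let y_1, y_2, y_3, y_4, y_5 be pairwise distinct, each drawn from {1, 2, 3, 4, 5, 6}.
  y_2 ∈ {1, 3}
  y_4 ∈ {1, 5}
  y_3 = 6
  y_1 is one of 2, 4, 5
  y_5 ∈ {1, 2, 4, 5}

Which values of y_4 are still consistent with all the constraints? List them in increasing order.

y_3 has just one choice, so y_3 = 6.
No further eliminations apply; y_4 can still be any of 1, 5.

1, 5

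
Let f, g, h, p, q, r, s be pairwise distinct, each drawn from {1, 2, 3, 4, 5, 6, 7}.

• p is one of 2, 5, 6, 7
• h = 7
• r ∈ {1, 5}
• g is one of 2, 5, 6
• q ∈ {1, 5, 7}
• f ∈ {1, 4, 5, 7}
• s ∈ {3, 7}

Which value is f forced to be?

h must be 7 (only option left). Eliminate 7 elsewhere: f, p, q, s.
That leaves s = 3.
Among the 5 still-open variables, 4 fits only f (and all 5 values in {1, 2, 4, 5, 6} must be used), so f = 4.

4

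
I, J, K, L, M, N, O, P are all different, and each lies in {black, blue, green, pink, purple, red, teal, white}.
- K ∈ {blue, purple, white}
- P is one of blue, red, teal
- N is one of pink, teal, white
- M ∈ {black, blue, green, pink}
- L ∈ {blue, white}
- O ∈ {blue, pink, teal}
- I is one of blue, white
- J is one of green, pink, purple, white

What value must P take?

The 8 variables draw from only 8 values {black, blue, green, pink, purple, red, teal, white}, so each is used; only M can be black, hence M = black.
The 7 still-open variables draw from only 7 values {blue, green, pink, purple, red, teal, white}, so each is used; only J can be green, hence J = green.
Among the 6 still-open variables, purple fits only K (and all 6 values in {blue, pink, purple, red, teal, white} must be used), so K = purple.
The 5 still-open variables together cover exactly {blue, pink, red, teal, white} — 5 values for 5 variables — and red appears only in P's list, so P = red.

red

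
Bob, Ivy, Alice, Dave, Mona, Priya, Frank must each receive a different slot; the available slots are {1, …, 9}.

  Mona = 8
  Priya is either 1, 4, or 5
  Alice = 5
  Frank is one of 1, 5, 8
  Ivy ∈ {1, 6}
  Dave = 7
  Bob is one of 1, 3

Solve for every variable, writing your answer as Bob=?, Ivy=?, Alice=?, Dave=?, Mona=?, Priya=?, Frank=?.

Alice must be 5 (only option left). So Priya, Frank can't be 5.
Dave must be 7 (only option left).
Mona's domain is down to {8}, so Mona = 8. Strike 8 from Frank.
That leaves Frank = 1. So Bob, Ivy, Priya can't be 1.
Bob's domain is down to {3}, so Bob = 3.
That leaves Ivy = 6.
That leaves Priya = 4.

Bob=3, Ivy=6, Alice=5, Dave=7, Mona=8, Priya=4, Frank=1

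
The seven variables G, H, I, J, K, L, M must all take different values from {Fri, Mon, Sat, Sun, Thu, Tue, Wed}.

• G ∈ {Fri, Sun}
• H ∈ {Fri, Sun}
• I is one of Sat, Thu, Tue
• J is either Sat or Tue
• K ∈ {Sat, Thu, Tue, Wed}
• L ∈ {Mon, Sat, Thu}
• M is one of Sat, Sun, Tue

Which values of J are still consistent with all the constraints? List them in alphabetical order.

Among the 7 variables, Mon fits only L (and all 7 values in {Fri, Mon, Sat, Sun, Thu, Tue, Wed} must be used), so L = Mon.
The 6 still-open variables draw from only 6 values {Fri, Sat, Sun, Thu, Tue, Wed}, so each is used; only K can be Wed, hence K = Wed.
The 5 still-open variables draw from only 5 values {Fri, Sat, Sun, Thu, Tue}, so each is used; only I can be Thu, hence I = Thu.
G and H share exactly the 2 values {Fri, Sun}; by pigeonhole those values go to them, so strike Fri, Sun from M.
No further eliminations apply; J can still be any of Sat, Tue.

Sat, Tue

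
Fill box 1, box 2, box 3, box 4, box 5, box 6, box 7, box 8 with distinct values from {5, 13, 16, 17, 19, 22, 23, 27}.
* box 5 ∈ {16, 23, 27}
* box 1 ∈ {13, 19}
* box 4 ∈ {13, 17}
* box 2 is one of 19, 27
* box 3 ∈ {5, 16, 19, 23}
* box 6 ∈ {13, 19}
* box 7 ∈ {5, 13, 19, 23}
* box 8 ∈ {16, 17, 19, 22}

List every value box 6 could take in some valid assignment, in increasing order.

The 8 variables draw from only 8 values {5, 13, 16, 17, 19, 22, 23, 27}, so each is used; only box 8 can be 22, hence box 8 = 22.
The 7 still-open variables draw from only 7 values {5, 13, 16, 17, 19, 23, 27}, so each is used; only box 4 can be 17, hence box 4 = 17.
The 2 variables box 1 and box 6 are confined to {13, 19}, which locks those values in; drop them from box 2, box 3, box 7.
box 2's domain is down to {27}, so box 2 = 27. Remove 27 from box 5.
No further eliminations apply; box 6 can still be any of 13, 19.

13, 19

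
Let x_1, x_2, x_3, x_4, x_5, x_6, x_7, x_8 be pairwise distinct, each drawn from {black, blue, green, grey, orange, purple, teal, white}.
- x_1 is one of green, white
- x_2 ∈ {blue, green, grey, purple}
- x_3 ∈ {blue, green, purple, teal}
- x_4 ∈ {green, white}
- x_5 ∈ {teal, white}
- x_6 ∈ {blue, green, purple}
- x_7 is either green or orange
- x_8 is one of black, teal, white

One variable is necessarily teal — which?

The 8 variables draw from only 8 values {black, blue, green, grey, orange, purple, teal, white}, so each is used; only x_8 can be black, hence x_8 = black.
Among the 7 still-open variables, grey fits only x_2 (and all 7 values in {blue, green, grey, orange, purple, teal, white} must be used), so x_2 = grey.
The 6 still-open variables together cover exactly {blue, green, orange, purple, teal, white} — 6 values for 6 variables — and orange appears only in x_7's list, so x_7 = orange.
The 2 variables x_1 and x_4 are confined to {green, white}, which locks those values in; drop them from x_3, x_5, x_6.
So teal goes to x_5.

x_5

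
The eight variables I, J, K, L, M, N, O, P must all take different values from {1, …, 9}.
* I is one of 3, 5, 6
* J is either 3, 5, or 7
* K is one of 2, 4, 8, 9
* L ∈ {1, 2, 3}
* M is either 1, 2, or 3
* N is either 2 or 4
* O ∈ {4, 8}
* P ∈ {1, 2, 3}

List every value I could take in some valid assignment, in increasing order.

L, M, P between them cover only {1, 2, 3} — a naked triple. Remove those values from I, J, K, N.
N must be 4 (only option left). Remove 4 from K, O.
O has just one choice, so O = 8. Strike 8 from K.
K must be 9 (only option left).
No further eliminations apply; I can still be any of 5, 6.

5, 6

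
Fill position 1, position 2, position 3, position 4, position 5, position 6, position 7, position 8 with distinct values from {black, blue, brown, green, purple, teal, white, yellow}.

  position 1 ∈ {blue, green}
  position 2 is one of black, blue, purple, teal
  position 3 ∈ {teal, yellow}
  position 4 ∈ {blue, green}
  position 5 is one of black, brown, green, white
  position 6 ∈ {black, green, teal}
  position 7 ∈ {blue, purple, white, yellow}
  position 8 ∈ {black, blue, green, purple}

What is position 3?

yellow

The 8 variables together cover exactly {black, blue, brown, green, purple, teal, white, yellow} — 8 values for 8 variables — and brown appears only in position 5's list, so position 5 = brown.
Among the 7 still-open variables, white fits only position 7 (and all 7 values in {black, blue, green, purple, teal, white, yellow} must be used), so position 7 = white.
The 6 still-open variables draw from only 6 values {black, blue, green, purple, teal, yellow}, so each is used; only position 3 can be yellow, hence position 3 = yellow.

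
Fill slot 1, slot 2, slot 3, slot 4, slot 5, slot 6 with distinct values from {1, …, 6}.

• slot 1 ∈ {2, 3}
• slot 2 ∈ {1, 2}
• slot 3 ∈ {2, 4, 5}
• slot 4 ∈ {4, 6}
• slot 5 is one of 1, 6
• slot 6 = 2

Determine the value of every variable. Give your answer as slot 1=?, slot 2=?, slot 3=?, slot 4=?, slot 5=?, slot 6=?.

slot 1=3, slot 2=1, slot 3=5, slot 4=4, slot 5=6, slot 6=2

slot 6 has just one choice, so slot 6 = 2. Eliminate 2 elsewhere: slot 1, slot 2, slot 3.
slot 1 has just one choice, so slot 1 = 3.
slot 2's domain is down to {1}, so slot 2 = 1. Strike 1 from slot 5.
slot 5's domain is down to {6}, so slot 5 = 6. Eliminate 6 elsewhere: slot 4.
That leaves slot 4 = 4. So slot 3 can't be 4.
slot 3's domain is down to {5}, so slot 3 = 5.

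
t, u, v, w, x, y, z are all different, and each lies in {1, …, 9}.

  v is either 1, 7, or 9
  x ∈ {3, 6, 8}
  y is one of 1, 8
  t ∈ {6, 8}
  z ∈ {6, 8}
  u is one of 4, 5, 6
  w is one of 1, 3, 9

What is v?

7

The 2 variables t and z are confined to {6, 8}, which locks those values in; drop them from u, x, y.
x must be 3 (only option left). So w can't be 3.
y's domain is down to {1}, so y = 1. Eliminate 1 elsewhere: v, w.
w's domain is down to {9}, so w = 9. Strike 9 from v.
So v = 7.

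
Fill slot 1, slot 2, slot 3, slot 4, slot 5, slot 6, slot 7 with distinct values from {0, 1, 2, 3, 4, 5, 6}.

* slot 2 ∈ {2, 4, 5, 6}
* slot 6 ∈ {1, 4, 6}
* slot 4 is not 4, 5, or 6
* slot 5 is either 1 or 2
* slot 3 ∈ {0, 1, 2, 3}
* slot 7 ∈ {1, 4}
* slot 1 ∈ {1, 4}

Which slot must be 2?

slot 5

The 7 variables draw from only 7 values {0, 1, 2, 3, 4, 5, 6}, so each is used; only slot 2 can be 5, hence slot 2 = 5.
The 6 still-open variables together cover exactly {0, 1, 2, 3, 4, 6} — 6 values for 6 variables — and 6 appears only in slot 6's list, so slot 6 = 6.
slot 1 and slot 7 between them cover only {1, 4} — a naked pair. Remove those values from slot 3, slot 4, slot 5.
So 2 goes to slot 5.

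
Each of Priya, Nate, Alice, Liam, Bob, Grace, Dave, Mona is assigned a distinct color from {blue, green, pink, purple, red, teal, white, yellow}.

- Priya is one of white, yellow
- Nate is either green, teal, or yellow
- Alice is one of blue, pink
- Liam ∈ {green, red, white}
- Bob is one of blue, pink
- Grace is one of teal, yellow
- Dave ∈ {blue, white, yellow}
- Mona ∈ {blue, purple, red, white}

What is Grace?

teal

Among the 8 variables, purple fits only Mona (and all 8 values in {blue, green, pink, purple, red, teal, white, yellow} must be used), so Mona = purple.
The 7 still-open variables draw from only 7 values {blue, green, pink, red, teal, white, yellow}, so each is used; only Liam can be red, hence Liam = red.
Among the 6 still-open variables, green fits only Nate (and all 6 values in {blue, green, pink, teal, white, yellow} must be used), so Nate = green.
The 5 still-open variables together cover exactly {blue, pink, teal, white, yellow} — 5 values for 5 variables — and teal appears only in Grace's list, so Grace = teal.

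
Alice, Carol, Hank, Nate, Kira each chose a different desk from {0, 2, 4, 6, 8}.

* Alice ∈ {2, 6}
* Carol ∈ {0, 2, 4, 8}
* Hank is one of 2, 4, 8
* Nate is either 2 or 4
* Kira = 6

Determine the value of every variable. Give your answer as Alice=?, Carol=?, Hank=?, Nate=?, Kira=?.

Alice=2, Carol=0, Hank=8, Nate=4, Kira=6

Kira must be 6 (only option left). So Alice can't be 6.
Alice's domain is down to {2}, so Alice = 2. Remove 2 from Carol, Hank, Nate.
Nate's domain is down to {4}, so Nate = 4. So Carol, Hank can't be 4.
Hank's domain is down to {8}, so Hank = 8. Eliminate 8 elsewhere: Carol.
Carol must be 0 (only option left).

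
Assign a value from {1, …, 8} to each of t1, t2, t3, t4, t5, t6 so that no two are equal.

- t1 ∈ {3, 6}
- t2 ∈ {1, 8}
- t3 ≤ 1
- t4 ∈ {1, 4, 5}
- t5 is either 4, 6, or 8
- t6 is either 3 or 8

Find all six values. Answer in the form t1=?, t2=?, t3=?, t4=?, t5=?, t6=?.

t1=6, t2=8, t3=1, t4=5, t5=4, t6=3

t3 must be 1 (only option left). Strike 1 from t2, t4.
t2 has just one choice, so t2 = 8. So t5, t6 can't be 8.
t6's domain is down to {3}, so t6 = 3. Eliminate 3 elsewhere: t1.
t1's domain is down to {6}, so t1 = 6. Eliminate 6 elsewhere: t5.
That leaves t5 = 4. Eliminate 4 elsewhere: t4.
That leaves t4 = 5.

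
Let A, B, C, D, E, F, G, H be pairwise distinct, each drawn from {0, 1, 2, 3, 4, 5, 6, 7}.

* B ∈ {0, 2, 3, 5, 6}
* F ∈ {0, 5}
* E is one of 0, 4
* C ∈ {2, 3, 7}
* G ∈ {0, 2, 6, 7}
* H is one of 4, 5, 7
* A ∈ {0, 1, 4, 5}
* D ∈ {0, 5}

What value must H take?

The 8 variables together cover exactly {0, 1, 2, 3, 4, 5, 6, 7} — 8 values for 8 variables — and 1 appears only in A's list, so A = 1.
D and F between them cover only {0, 5} — a naked pair. Remove those values from B, E, G, H.
E has just one choice, so E = 4. So H can't be 4.
So H = 7.

7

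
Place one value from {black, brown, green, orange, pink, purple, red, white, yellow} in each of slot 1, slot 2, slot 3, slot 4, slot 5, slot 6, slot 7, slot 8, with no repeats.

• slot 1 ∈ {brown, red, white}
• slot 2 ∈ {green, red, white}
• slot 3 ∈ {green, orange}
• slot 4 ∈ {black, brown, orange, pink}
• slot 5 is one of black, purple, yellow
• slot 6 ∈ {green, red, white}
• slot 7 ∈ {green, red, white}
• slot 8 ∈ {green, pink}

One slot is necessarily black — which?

slot 4

slot 2, slot 6, slot 7 between them cover only {green, red, white} — a naked triple. Remove those values from slot 1, slot 3, slot 8.
slot 1 has just one choice, so slot 1 = brown. Eliminate brown elsewhere: slot 4.
slot 3 must be orange (only option left). So slot 4 can't be orange.
That leaves slot 8 = pink. So slot 4 can't be pink.
So black goes to slot 4.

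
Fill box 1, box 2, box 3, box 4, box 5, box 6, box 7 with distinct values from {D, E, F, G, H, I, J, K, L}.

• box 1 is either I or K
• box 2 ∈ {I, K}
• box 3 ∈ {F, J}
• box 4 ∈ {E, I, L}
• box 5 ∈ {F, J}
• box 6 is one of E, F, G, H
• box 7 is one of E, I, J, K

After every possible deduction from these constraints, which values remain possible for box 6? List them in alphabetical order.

box 1 and box 2 share exactly the 2 values {I, K}; by pigeonhole those values go to them, so strike I, K from box 4, box 7.
box 3 and box 5 between them cover only {F, J} — a naked pair. Remove those values from box 6, box 7.
box 7 has just one choice, so box 7 = E. Remove E from box 4, box 6.
box 4 must be L (only option left).
No further eliminations apply; box 6 can still be any of G, H.

G, H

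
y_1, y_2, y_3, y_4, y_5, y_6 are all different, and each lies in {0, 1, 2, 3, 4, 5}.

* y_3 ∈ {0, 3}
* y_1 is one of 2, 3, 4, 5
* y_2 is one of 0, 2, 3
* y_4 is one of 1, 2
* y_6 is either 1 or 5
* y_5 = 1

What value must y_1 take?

4

y_5's domain is down to {1}, so y_5 = 1. Eliminate 1 elsewhere: y_4, y_6.
y_6's domain is down to {5}, so y_6 = 5. Eliminate 5 elsewhere: y_1.
That leaves y_4 = 2. Strike 2 from y_1, y_2.
The 3 still-open variables together cover exactly {0, 3, 4} — 3 values for 3 variables — and 4 appears only in y_1's list, so y_1 = 4.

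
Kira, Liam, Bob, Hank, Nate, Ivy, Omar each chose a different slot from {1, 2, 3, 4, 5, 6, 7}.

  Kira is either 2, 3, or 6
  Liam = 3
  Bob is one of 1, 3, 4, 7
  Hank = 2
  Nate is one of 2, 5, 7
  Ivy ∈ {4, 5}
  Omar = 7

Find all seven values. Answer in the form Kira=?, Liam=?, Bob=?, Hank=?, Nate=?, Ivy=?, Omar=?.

Kira=6, Liam=3, Bob=1, Hank=2, Nate=5, Ivy=4, Omar=7

Liam's domain is down to {3}, so Liam = 3. Strike 3 from Kira, Bob.
Hank's domain is down to {2}, so Hank = 2. Strike 2 from Kira, Nate.
Omar must be 7 (only option left). Remove 7 from Bob, Nate.
Kira must be 6 (only option left).
Nate has just one choice, so Nate = 5. Remove 5 from Ivy.
That leaves Ivy = 4. Strike 4 from Bob.
Bob has just one choice, so Bob = 1.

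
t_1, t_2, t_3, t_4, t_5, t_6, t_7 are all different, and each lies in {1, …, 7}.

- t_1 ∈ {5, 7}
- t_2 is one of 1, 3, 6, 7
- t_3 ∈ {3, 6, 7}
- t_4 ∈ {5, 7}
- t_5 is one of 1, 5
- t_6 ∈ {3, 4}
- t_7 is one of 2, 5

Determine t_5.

The 7 variables draw from only 7 values {1, 2, 3, 4, 5, 6, 7}, so each is used; only t_7 can be 2, hence t_7 = 2.
Among the 6 still-open variables, 4 fits only t_6 (and all 6 values in {1, 3, 4, 5, 6, 7} must be used), so t_6 = 4.
t_1 and t_4 share exactly the 2 values {5, 7}; by pigeonhole those values go to them, so strike 5, 7 from t_2, t_3, t_5.
So t_5 = 1.

1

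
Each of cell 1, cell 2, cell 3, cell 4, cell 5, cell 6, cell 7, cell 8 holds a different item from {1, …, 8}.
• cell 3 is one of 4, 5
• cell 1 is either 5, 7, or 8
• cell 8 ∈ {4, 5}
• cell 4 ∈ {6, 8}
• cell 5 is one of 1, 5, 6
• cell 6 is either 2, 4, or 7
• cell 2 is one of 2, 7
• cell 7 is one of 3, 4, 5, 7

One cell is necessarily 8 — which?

cell 1

Among the 8 variables, 1 fits only cell 5 (and all 8 values in {1, 2, 3, 4, 5, 6, 7, 8} must be used), so cell 5 = 1.
The 7 still-open variables together cover exactly {2, 3, 4, 5, 6, 7, 8} — 7 values for 7 variables — and 3 appears only in cell 7's list, so cell 7 = 3.
The 6 still-open variables draw from only 6 values {2, 4, 5, 6, 7, 8}, so each is used; only cell 4 can be 6, hence cell 4 = 6.
Among the 5 still-open variables, 8 fits only cell 1 (and all 5 values in {2, 4, 5, 7, 8} must be used), so cell 1 = 8.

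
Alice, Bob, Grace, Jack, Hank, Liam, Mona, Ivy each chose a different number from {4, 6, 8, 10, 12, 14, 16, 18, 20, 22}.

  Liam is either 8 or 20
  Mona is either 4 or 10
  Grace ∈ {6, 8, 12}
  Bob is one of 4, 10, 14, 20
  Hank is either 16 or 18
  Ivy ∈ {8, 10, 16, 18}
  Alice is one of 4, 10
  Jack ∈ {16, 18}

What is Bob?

14

Alice and Mona share exactly the 2 values {4, 10}; by pigeonhole those values go to them, so strike 4, 10 from Bob, Ivy.
Jack and Hank share exactly the 2 values {16, 18}; by pigeonhole those values go to them, so strike 16, 18 from Ivy.
Ivy has just one choice, so Ivy = 8. Remove 8 from Grace, Liam.
Liam must be 20 (only option left). Remove 20 from Bob.
So Bob = 14.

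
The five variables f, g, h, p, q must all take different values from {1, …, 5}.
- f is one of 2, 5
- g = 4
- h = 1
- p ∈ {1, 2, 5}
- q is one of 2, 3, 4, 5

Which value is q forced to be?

3

g must be 4 (only option left). Eliminate 4 elsewhere: q.
h has just one choice, so h = 1. Eliminate 1 elsewhere: p.
Among the 3 still-open variables, 3 fits only q (and all 3 values in {2, 3, 5} must be used), so q = 3.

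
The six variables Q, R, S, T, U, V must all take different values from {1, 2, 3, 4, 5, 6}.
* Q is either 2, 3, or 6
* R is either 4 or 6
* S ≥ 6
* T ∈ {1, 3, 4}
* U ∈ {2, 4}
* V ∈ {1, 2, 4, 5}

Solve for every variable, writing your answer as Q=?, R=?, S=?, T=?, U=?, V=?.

Q=3, R=4, S=6, T=1, U=2, V=5

S must be 6 (only option left). Strike 6 from Q, R.
R's domain is down to {4}, so R = 4. So T, U, V can't be 4.
That leaves U = 2. Remove 2 from Q, V.
Q has just one choice, so Q = 3. So T can't be 3.
That leaves T = 1. Eliminate 1 elsewhere: V.
V's domain is down to {5}, so V = 5.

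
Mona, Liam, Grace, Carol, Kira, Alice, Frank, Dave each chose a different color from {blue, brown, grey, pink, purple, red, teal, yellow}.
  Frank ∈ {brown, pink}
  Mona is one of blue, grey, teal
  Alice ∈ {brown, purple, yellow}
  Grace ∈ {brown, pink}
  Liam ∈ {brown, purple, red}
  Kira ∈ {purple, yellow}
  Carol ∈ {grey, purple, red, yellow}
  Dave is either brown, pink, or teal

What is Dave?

Among the 8 variables, blue fits only Mona (and all 8 values in {blue, brown, grey, pink, purple, red, teal, yellow} must be used), so Mona = blue.
The 7 still-open variables together cover exactly {brown, grey, pink, purple, red, teal, yellow} — 7 values for 7 variables — and grey appears only in Carol's list, so Carol = grey.
The 6 still-open variables draw from only 6 values {brown, pink, purple, red, teal, yellow}, so each is used; only Liam can be red, hence Liam = red.
The 5 still-open variables draw from only 5 values {brown, pink, purple, teal, yellow}, so each is used; only Dave can be teal, hence Dave = teal.

teal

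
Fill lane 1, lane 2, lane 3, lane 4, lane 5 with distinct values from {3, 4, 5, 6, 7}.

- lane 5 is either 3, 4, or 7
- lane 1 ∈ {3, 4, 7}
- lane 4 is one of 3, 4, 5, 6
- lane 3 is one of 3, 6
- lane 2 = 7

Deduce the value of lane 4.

5

lane 2 must be 7 (only option left). Strike 7 from lane 1, lane 5.
The 4 still-open variables together cover exactly {3, 4, 5, 6} — 4 values for 4 variables — and 5 appears only in lane 4's list, so lane 4 = 5.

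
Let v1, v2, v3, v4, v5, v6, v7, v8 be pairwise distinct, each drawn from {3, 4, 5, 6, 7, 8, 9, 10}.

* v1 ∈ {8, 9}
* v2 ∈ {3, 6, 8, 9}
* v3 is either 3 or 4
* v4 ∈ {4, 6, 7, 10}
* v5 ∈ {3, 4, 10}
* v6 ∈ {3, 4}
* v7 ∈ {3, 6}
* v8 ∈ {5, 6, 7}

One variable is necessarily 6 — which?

v7

Among the 8 variables, 5 fits only v8 (and all 8 values in {3, 4, 5, 6, 7, 8, 9, 10} must be used), so v8 = 5.
The 7 still-open variables draw from only 7 values {3, 4, 6, 7, 8, 9, 10}, so each is used; only v4 can be 7, hence v4 = 7.
The 6 still-open variables together cover exactly {3, 4, 6, 8, 9, 10} — 6 values for 6 variables — and 10 appears only in v5's list, so v5 = 10.
v3 and v6 share exactly the 2 values {3, 4}; by pigeonhole those values go to them, so strike 3, 4 from v2, v7.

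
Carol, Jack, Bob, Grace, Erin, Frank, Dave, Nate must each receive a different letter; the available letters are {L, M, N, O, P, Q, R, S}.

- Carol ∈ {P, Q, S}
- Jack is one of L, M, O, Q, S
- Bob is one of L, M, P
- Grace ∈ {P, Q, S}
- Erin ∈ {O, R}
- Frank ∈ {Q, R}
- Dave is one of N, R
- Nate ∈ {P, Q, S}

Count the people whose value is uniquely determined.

3

The 8 variables draw from only 8 values {L, M, N, O, P, Q, R, S}, so each is used; only Dave can be N, hence Dave = N.
Carol, Grace, Nate share exactly the 3 values {P, Q, S}; by pigeonhole those values go to them, so strike P, Q, S from Jack, Bob, Frank.
That leaves Frank = R. Remove R from Erin.
Erin has just one choice, so Erin = O. So Jack can't be O.
Determined: Erin=O, Frank=R, Dave=N. The other people each still have more than one consistent value. That makes 3.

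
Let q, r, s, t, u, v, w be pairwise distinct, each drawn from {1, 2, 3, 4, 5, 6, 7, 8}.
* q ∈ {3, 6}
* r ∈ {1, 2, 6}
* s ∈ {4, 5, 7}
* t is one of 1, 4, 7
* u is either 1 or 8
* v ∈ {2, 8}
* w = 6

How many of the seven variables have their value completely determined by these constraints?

w has just one choice, so w = 6. Eliminate 6 elsewhere: q, r.
That leaves q = 3.
r, u, v between them cover only {1, 2, 8} — a naked triple. Remove those values from t.
Determined: q=3, w=6. The other variables each still have more than one consistent value. That makes 2.

2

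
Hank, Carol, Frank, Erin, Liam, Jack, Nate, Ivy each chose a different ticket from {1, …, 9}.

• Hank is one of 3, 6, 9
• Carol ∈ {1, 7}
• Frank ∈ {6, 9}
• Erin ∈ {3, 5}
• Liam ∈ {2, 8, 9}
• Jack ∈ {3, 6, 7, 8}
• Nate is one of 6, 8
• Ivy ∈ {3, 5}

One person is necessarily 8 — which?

The 8 variables draw from only 8 values {1, 2, 3, 5, 6, 7, 8, 9}, so each is used; only Carol can be 1, hence Carol = 1.
The 7 still-open variables draw from only 7 values {2, 3, 5, 6, 7, 8, 9}, so each is used; only Liam can be 2, hence Liam = 2.
The 6 still-open variables draw from only 6 values {3, 5, 6, 7, 8, 9}, so each is used; only Jack can be 7, hence Jack = 7.
The 5 still-open variables together cover exactly {3, 5, 6, 8, 9} — 5 values for 5 variables — and 8 appears only in Nate's list, so Nate = 8.

Nate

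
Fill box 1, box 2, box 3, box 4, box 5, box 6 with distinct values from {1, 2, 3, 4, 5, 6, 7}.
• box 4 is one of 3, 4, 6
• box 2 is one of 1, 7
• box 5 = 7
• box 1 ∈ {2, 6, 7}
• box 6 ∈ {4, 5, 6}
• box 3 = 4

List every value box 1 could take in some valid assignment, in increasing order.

box 3's domain is down to {4}, so box 3 = 4. Remove 4 from box 4, box 6.
box 5's domain is down to {7}, so box 5 = 7. Remove 7 from box 1, box 2.
box 2 must be 1 (only option left).
No further eliminations apply; box 1 can still be any of 2, 6.

2, 6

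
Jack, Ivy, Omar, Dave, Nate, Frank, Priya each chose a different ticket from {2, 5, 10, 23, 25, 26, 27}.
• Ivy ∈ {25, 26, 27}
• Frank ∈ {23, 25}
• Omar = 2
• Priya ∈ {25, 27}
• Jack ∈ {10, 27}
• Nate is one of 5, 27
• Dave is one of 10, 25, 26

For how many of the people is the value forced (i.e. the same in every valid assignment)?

3

Omar must be 2 (only option left).
The 6 still-open variables draw from only 6 values {5, 10, 23, 25, 26, 27}, so each is used; only Nate can be 5, hence Nate = 5.
The 5 still-open variables together cover exactly {10, 23, 25, 26, 27} — 5 values for 5 variables — and 23 appears only in Frank's list, so Frank = 23.
Determined: Omar=2, Nate=5, Frank=23. The other people each still have more than one consistent value. That makes 3.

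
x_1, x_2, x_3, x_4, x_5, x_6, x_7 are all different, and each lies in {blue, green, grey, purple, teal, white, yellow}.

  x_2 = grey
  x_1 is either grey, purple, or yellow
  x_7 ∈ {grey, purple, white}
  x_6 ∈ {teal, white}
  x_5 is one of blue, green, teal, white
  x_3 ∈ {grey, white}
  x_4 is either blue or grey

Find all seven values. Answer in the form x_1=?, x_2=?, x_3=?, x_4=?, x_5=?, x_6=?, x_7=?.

x_1=yellow, x_2=grey, x_3=white, x_4=blue, x_5=green, x_6=teal, x_7=purple

x_2 has just one choice, so x_2 = grey. Eliminate grey elsewhere: x_1, x_3, x_4, x_7.
x_3's domain is down to {white}, so x_3 = white. So x_5, x_6, x_7 can't be white.
x_4 has just one choice, so x_4 = blue. Remove blue from x_5.
That leaves x_6 = teal. Remove teal from x_5.
x_7's domain is down to {purple}, so x_7 = purple. Strike purple from x_1.
That leaves x_1 = yellow.
x_5's domain is down to {green}, so x_5 = green.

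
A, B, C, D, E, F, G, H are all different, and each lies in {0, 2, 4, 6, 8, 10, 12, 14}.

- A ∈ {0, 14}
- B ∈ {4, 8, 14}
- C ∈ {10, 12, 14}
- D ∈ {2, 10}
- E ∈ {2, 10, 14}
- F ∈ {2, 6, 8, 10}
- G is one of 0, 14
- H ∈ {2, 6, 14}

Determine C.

12

The 8 variables together cover exactly {0, 2, 4, 6, 8, 10, 12, 14} — 8 values for 8 variables — and 4 appears only in B's list, so B = 4.
The 7 still-open variables together cover exactly {0, 2, 6, 8, 10, 12, 14} — 7 values for 7 variables — and 8 appears only in F's list, so F = 8.
Among the 6 still-open variables, 6 fits only H (and all 6 values in {0, 2, 6, 10, 12, 14} must be used), so H = 6.
The 5 still-open variables together cover exactly {0, 2, 10, 12, 14} — 5 values for 5 variables — and 12 appears only in C's list, so C = 12.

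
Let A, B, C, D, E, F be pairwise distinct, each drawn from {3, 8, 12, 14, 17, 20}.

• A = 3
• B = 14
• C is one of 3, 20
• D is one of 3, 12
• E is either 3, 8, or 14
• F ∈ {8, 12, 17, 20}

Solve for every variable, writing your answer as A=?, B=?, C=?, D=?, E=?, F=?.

A must be 3 (only option left). Strike 3 from C, D, E.
B's domain is down to {14}, so B = 14. So E can't be 14.
C must be 20 (only option left). So F can't be 20.
D must be 12 (only option left). Remove 12 from F.
E has just one choice, so E = 8. Eliminate 8 elsewhere: F.
F's domain is down to {17}, so F = 17.

A=3, B=14, C=20, D=12, E=8, F=17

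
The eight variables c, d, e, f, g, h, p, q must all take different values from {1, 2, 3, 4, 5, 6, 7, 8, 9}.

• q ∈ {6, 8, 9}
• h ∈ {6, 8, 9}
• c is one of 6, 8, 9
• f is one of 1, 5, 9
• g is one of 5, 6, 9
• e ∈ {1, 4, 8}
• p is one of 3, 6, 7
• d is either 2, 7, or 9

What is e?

c, h, q share exactly the 3 values {6, 8, 9}; by pigeonhole those values go to them, so strike 6, 8, 9 from d, e, f, g, p.
g must be 5 (only option left). Eliminate 5 elsewhere: f.
f has just one choice, so f = 1. So e can't be 1.
So e = 4.

4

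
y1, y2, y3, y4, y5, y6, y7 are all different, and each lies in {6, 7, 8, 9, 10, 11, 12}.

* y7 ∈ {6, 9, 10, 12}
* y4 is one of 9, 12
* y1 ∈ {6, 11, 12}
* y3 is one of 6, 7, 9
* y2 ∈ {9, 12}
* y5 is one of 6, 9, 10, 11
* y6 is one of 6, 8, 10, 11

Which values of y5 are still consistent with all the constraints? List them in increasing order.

The 7 variables draw from only 7 values {6, 7, 8, 9, 10, 11, 12}, so each is used; only y3 can be 7, hence y3 = 7.
The 6 still-open variables together cover exactly {6, 8, 9, 10, 11, 12} — 6 values for 6 variables — and 8 appears only in y6's list, so y6 = 8.
y2 and y4 between them cover only {9, 12} — a naked pair. Remove those values from y1, y5, y7.
No further eliminations apply; y5 can still be any of 6, 10, 11.

6, 10, 11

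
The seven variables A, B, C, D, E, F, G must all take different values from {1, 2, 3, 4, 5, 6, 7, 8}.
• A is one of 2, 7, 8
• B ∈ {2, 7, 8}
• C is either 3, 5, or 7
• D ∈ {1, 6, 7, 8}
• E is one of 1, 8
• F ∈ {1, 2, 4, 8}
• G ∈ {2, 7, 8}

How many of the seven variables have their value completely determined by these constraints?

3

A, B, G between them cover only {2, 7, 8} — a naked triple. Remove those values from C, D, E, F.
That leaves E = 1. So D, F can't be 1.
That leaves F = 4.
D has just one choice, so D = 6.
Determined: D=6, E=1, F=4. The other variables each still have more than one consistent value. That makes 3.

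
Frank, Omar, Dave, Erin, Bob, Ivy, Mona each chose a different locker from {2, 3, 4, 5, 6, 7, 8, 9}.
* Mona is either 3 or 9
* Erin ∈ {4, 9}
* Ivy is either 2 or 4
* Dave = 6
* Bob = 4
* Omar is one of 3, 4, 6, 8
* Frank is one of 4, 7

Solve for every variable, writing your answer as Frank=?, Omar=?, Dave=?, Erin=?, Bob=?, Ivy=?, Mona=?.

Dave has just one choice, so Dave = 6. Eliminate 6 elsewhere: Omar.
That leaves Bob = 4. Strike 4 from Frank, Omar, Erin, Ivy.
That leaves Ivy = 2.
Frank's domain is down to {7}, so Frank = 7.
Erin must be 9 (only option left). Remove 9 from Mona.
That leaves Mona = 3. So Omar can't be 3.
Omar must be 8 (only option left).

Frank=7, Omar=8, Dave=6, Erin=9, Bob=4, Ivy=2, Mona=3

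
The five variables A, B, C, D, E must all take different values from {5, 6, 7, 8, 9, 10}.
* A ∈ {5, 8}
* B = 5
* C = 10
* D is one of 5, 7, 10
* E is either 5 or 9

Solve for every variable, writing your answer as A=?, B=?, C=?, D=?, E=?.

B must be 5 (only option left). Eliminate 5 elsewhere: A, D, E.
C has just one choice, so C = 10. Remove 10 from D.
That leaves D = 7.
E has just one choice, so E = 9.
That leaves A = 8.

A=8, B=5, C=10, D=7, E=9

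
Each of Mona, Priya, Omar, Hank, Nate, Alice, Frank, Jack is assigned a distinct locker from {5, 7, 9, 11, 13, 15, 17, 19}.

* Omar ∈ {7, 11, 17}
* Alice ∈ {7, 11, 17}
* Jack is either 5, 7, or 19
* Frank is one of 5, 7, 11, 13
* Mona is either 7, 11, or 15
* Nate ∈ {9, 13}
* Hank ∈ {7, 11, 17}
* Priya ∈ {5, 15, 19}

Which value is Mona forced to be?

Among the 8 variables, 9 fits only Nate (and all 8 values in {5, 7, 9, 11, 13, 15, 17, 19} must be used), so Nate = 9.
The 7 still-open variables draw from only 7 values {5, 7, 11, 13, 15, 17, 19}, so each is used; only Frank can be 13, hence Frank = 13.
The 3 variables Omar, Hank, Alice are confined to {7, 11, 17}, which locks those values in; drop them from Mona, Jack.
So Mona = 15.

15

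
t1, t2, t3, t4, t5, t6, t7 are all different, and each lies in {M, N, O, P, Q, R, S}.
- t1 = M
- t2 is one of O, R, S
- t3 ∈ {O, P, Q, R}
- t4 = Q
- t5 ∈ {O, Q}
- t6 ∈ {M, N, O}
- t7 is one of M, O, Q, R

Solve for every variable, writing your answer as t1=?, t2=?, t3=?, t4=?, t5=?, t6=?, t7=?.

t1 has just one choice, so t1 = M. So t6, t7 can't be M.
t4 must be Q (only option left). Remove Q from t3, t5, t7.
That leaves t5 = O. Eliminate O elsewhere: t2, t3, t6, t7.
That leaves t6 = N.
t7 must be R (only option left). Strike R from t2, t3.
t2 must be S (only option left).
t3's domain is down to {P}, so t3 = P.

t1=M, t2=S, t3=P, t4=Q, t5=O, t6=N, t7=R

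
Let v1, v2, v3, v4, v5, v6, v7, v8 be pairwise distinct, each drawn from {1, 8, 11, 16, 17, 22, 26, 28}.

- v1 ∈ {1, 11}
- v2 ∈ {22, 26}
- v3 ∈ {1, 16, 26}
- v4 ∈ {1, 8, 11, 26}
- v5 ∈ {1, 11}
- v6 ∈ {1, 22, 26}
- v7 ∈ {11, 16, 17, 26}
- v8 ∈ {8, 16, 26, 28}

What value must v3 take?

16

The 8 variables draw from only 8 values {1, 8, 11, 16, 17, 22, 26, 28}, so each is used; only v7 can be 17, hence v7 = 17.
The 7 still-open variables together cover exactly {1, 8, 11, 16, 22, 26, 28} — 7 values for 7 variables — and 28 appears only in v8's list, so v8 = 28.
The 6 still-open variables together cover exactly {1, 8, 11, 16, 22, 26} — 6 values for 6 variables — and 8 appears only in v4's list, so v4 = 8.
The 5 still-open variables together cover exactly {1, 11, 16, 22, 26} — 5 values for 5 variables — and 16 appears only in v3's list, so v3 = 16.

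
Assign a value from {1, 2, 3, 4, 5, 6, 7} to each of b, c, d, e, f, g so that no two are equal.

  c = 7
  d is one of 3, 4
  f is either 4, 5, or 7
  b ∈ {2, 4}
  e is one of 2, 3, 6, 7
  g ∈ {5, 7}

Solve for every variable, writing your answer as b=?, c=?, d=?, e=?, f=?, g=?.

b=2, c=7, d=3, e=6, f=4, g=5

c's domain is down to {7}, so c = 7. So e, f, g can't be 7.
g has just one choice, so g = 5. Strike 5 from f.
f has just one choice, so f = 4. Strike 4 from b, d.
b's domain is down to {2}, so b = 2. So e can't be 2.
d must be 3 (only option left). Eliminate 3 elsewhere: e.
That leaves e = 6.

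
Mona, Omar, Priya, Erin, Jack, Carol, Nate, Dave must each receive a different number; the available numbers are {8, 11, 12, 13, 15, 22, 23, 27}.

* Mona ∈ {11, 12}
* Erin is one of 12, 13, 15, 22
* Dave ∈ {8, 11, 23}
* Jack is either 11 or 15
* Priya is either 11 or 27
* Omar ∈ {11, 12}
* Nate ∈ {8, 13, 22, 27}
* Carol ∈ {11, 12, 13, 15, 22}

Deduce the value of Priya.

The 8 variables together cover exactly {8, 11, 12, 13, 15, 22, 23, 27} — 8 values for 8 variables — and 23 appears only in Dave's list, so Dave = 23.
Among the 7 still-open variables, 8 fits only Nate (and all 7 values in {8, 11, 12, 13, 15, 22, 27} must be used), so Nate = 8.
The 6 still-open variables draw from only 6 values {11, 12, 13, 15, 22, 27}, so each is used; only Priya can be 27, hence Priya = 27.

27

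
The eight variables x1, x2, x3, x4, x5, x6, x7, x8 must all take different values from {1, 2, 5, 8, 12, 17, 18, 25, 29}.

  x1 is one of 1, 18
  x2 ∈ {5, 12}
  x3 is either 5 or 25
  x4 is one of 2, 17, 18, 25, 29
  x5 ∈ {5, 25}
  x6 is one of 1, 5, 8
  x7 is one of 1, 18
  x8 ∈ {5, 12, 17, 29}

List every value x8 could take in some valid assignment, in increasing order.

x1 and x7 share exactly the 2 values {1, 18}; by pigeonhole those values go to them, so strike 1, 18 from x4, x6.
x3 and x5 between them cover only {5, 25} — a naked pair. Remove those values from x2, x4, x6, x8.
x2's domain is down to {12}, so x2 = 12. Strike 12 from x8.
x6 has just one choice, so x6 = 8.
No further eliminations apply; x8 can still be any of 17, 29.

17, 29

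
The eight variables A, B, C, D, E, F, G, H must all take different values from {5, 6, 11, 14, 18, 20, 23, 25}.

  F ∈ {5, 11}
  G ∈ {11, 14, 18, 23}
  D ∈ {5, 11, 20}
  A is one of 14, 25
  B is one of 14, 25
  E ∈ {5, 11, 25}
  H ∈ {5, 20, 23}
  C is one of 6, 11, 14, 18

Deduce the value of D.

20

The 8 variables draw from only 8 values {5, 6, 11, 14, 18, 20, 23, 25}, so each is used; only C can be 6, hence C = 6.
Among the 7 still-open variables, 18 fits only G (and all 7 values in {5, 11, 14, 18, 20, 23, 25} must be used), so G = 18.
The 6 still-open variables draw from only 6 values {5, 11, 14, 20, 23, 25}, so each is used; only H can be 23, hence H = 23.
The 5 still-open variables draw from only 5 values {5, 11, 14, 20, 25}, so each is used; only D can be 20, hence D = 20.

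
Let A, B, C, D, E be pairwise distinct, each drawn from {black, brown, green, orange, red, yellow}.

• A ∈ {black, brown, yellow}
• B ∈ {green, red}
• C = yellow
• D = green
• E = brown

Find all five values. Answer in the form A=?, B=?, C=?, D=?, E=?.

A=black, B=red, C=yellow, D=green, E=brown

C must be yellow (only option left). Remove yellow from A.
That leaves D = green. Strike green from B.
E must be brown (only option left). Remove brown from A.
A has just one choice, so A = black.
B has just one choice, so B = red.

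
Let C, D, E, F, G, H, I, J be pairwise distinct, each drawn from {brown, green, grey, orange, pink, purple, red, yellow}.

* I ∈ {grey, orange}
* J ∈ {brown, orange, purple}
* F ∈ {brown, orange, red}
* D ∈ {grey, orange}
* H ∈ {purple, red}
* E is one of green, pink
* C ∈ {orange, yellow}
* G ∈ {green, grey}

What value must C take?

yellow

The 8 variables together cover exactly {brown, green, grey, orange, pink, purple, red, yellow} — 8 values for 8 variables — and pink appears only in E's list, so E = pink.
The 7 still-open variables draw from only 7 values {brown, green, grey, orange, purple, red, yellow}, so each is used; only G can be green, hence G = green.
Among the 6 still-open variables, yellow fits only C (and all 6 values in {brown, grey, orange, purple, red, yellow} must be used), so C = yellow.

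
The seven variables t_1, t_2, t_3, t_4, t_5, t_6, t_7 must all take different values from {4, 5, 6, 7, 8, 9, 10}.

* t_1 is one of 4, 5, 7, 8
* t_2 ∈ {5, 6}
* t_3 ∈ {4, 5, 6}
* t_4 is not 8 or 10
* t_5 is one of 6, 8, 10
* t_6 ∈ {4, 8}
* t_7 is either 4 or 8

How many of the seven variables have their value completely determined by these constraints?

3

Among the 7 variables, 9 fits only t_4 (and all 7 values in {4, 5, 6, 7, 8, 9, 10} must be used), so t_4 = 9.
The 6 still-open variables draw from only 6 values {4, 5, 6, 7, 8, 10}, so each is used; only t_1 can be 7, hence t_1 = 7.
The 5 still-open variables together cover exactly {4, 5, 6, 8, 10} — 5 values for 5 variables — and 10 appears only in t_5's list, so t_5 = 10.
The 2 variables t_6 and t_7 are confined to {4, 8}, which locks those values in; drop them from t_3.
Determined: t_1=7, t_4=9, t_5=10. The other variables each still have more than one consistent value. That makes 3.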